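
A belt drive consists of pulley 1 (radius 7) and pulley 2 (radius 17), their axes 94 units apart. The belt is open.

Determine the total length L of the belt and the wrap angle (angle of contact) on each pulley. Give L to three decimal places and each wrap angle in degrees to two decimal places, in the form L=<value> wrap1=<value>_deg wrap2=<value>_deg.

L=264.463 wrap1=167.79_deg wrap2=192.21_deg

open belt: β = asin((r2−r1)/C) = asin(10/94) = 6.1069°
wrap1 = π − 2β = 167.7863°
wrap2 = π + 2β = 192.2137°
tangent length = C·cosβ = 93.4666
L = r1·wrap1 + r2·wrap2 + 2·C·cosβ = 7·2.9284 + 17·3.3548 + 2·93.4666 = 264.4631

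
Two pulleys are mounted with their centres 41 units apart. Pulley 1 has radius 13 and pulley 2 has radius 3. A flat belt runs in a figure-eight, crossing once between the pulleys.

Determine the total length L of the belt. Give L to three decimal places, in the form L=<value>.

L=138.593

crossed belt: β = asin((r1+r2)/C) = asin(16/41) = 22.9697°
wrap1 = wrap2 = π + 2β = 225.9394°
tangent length = C·cosβ = 37.7492
L = (r1+r2)·wrap + 2·C·cosβ = 16·3.9434 + 2·37.7492 = 138.5925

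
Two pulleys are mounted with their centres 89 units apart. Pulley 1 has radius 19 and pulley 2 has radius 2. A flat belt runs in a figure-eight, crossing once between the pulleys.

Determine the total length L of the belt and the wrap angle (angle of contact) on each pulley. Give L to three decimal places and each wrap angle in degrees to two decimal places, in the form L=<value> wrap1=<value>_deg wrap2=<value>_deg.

L=248.952 wrap1=207.30_deg wrap2=207.30_deg

crossed belt: β = asin((r1+r2)/C) = asin(21/89) = 13.6479°
wrap1 = wrap2 = π + 2β = 207.2959°
tangent length = C·cosβ = 86.4870
L = (r1+r2)·wrap + 2·C·cosβ = 21·3.6180 + 2·86.4870 = 248.9519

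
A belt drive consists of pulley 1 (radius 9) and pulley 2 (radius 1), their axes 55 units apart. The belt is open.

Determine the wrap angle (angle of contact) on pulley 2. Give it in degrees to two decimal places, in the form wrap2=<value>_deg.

wrap2=163.27_deg

open belt: β = asin((r2−r1)/C) = asin(-8/55) = -8.3636°
wrap1 = π − 2β = 196.7272°
wrap2 = π + 2β = 163.2728°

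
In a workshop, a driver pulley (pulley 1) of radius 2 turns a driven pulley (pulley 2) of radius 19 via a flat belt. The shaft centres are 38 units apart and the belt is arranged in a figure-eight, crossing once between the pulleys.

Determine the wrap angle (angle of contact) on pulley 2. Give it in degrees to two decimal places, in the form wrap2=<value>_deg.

wrap2=247.10_deg

crossed belt: β = asin((r1+r2)/C) = asin(21/38) = 33.5477°
wrap1 = wrap2 = π + 2β = 247.0955°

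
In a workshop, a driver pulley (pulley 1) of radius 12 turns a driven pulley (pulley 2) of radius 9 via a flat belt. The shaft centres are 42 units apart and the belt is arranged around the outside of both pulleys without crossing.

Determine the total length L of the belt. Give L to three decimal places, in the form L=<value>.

L=150.188

open belt: β = asin((r2−r1)/C) = asin(-3/42) = -4.0960°
wrap1 = π − 2β = 188.1921°
wrap2 = π + 2β = 171.8079°
tangent length = C·cosβ = 41.8927
L = r1·wrap1 + r2·wrap2 + 2·C·cosβ = 12·3.2846 + 9·2.9986 + 2·41.8927 = 150.1878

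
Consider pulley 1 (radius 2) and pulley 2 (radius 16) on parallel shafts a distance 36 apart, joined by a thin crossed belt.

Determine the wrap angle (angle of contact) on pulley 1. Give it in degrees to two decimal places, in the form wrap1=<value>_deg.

wrap1=240.00_deg

crossed belt: β = asin((r1+r2)/C) = asin(18/36) = 30.0000°
wrap1 = wrap2 = π + 2β = 240.0000°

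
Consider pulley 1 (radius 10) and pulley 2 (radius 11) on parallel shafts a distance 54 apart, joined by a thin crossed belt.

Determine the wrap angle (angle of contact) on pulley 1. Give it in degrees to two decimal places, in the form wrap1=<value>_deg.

crossed belt: β = asin((r1+r2)/C) = asin(21/54) = 22.8854°
wrap1 = wrap2 = π + 2β = 225.7708°

wrap1=225.77_deg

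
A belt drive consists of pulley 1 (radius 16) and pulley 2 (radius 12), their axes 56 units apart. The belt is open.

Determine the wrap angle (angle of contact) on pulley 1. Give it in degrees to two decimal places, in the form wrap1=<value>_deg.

open belt: β = asin((r2−r1)/C) = asin(-4/56) = -4.0960°
wrap1 = π − 2β = 188.1921°
wrap2 = π + 2β = 171.8079°

wrap1=188.19_deg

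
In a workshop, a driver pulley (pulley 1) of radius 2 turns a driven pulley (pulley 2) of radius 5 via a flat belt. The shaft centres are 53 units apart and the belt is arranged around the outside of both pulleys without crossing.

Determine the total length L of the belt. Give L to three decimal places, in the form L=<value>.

open belt: β = asin((r2−r1)/C) = asin(3/53) = 3.2449°
wrap1 = π − 2β = 173.5102°
wrap2 = π + 2β = 186.4898°
tangent length = C·cosβ = 52.9150
L = r1·wrap1 + r2·wrap2 + 2·C·cosβ = 2·3.0283 + 5·3.2549 + 2·52.9150 = 128.1610

L=128.161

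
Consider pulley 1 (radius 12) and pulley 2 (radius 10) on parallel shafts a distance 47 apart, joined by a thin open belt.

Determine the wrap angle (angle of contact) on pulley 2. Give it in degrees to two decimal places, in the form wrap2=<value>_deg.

open belt: β = asin((r2−r1)/C) = asin(-2/47) = -2.4389°
wrap1 = π − 2β = 184.8777°
wrap2 = π + 2β = 175.1223°

wrap2=175.12_deg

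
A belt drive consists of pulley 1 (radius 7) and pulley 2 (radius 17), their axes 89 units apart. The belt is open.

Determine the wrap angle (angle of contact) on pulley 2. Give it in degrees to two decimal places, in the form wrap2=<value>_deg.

open belt: β = asin((r2−r1)/C) = asin(10/89) = 6.4514°
wrap1 = π − 2β = 167.0973°
wrap2 = π + 2β = 192.9027°

wrap2=192.90_deg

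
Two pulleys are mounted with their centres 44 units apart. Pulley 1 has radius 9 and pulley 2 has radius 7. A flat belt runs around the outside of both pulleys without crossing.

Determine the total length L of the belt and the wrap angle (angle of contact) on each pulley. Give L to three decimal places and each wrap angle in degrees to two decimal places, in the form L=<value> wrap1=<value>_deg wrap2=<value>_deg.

L=138.356 wrap1=185.21_deg wrap2=174.79_deg

open belt: β = asin((r2−r1)/C) = asin(-2/44) = -2.6053°
wrap1 = π − 2β = 185.2105°
wrap2 = π + 2β = 174.7895°
tangent length = C·cosβ = 43.9545
L = r1·wrap1 + r2·wrap2 + 2·C·cosβ = 9·3.2325 + 7·3.0507 + 2·43.9545 = 138.3564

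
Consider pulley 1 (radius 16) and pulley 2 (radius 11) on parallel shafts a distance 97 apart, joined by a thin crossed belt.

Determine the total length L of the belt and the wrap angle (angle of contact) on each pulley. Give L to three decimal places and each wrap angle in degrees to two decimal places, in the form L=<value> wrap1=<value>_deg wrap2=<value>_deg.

L=286.388 wrap1=212.32_deg wrap2=212.32_deg

crossed belt: β = asin((r1+r2)/C) = asin(27/97) = 16.1618°
wrap1 = wrap2 = π + 2β = 212.3236°
tangent length = C·cosβ = 93.1665
L = (r1+r2)·wrap + 2·C·cosβ = 27·3.7057 + 2·93.1665 = 286.3882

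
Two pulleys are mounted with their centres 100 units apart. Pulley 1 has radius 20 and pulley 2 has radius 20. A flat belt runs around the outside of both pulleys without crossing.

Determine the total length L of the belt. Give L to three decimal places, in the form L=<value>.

L=325.664

open belt: β = asin((r2−r1)/C) = asin(0/100) = 0.0000°
wrap1 = π − 2β = 180.0000°
wrap2 = π + 2β = 180.0000°
tangent length = C·cosβ = 100.0000
L = r1·wrap1 + r2·wrap2 + 2·C·cosβ = 20·3.1416 + 20·3.1416 + 2·100.0000 = 325.6637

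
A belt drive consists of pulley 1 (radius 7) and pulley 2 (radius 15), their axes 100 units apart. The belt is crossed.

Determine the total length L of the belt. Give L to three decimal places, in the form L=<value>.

crossed belt: β = asin((r1+r2)/C) = asin(22/100) = 12.7090°
wrap1 = wrap2 = π + 2β = 205.4181°
tangent length = C·cosβ = 97.5500
L = (r1+r2)·wrap + 2·C·cosβ = 22·3.5852 + 2·97.5500 = 273.9748

L=273.975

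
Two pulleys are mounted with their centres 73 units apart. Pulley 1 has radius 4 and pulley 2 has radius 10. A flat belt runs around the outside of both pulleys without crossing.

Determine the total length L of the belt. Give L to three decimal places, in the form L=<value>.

open belt: β = asin((r2−r1)/C) = asin(6/73) = 4.7146°
wrap1 = π − 2β = 170.5709°
wrap2 = π + 2β = 189.4291°
tangent length = C·cosβ = 72.7530
L = r1·wrap1 + r2·wrap2 + 2·C·cosβ = 4·2.9770 + 10·3.3062 + 2·72.7530 = 190.4757

L=190.476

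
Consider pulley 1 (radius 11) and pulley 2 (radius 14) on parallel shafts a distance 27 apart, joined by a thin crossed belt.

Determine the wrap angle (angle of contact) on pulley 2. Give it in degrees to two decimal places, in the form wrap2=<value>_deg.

crossed belt: β = asin((r1+r2)/C) = asin(25/27) = 67.8084°
wrap1 = wrap2 = π + 2β = 315.6168°

wrap2=315.62_deg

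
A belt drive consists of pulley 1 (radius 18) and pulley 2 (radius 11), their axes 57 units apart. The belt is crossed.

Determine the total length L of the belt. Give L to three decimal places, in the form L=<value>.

crossed belt: β = asin((r1+r2)/C) = asin(29/57) = 30.5821°
wrap1 = wrap2 = π + 2β = 241.1641°
tangent length = C·cosβ = 49.0714
L = (r1+r2)·wrap + 2·C·cosβ = 29·4.2091 + 2·49.0714 = 220.2069

L=220.207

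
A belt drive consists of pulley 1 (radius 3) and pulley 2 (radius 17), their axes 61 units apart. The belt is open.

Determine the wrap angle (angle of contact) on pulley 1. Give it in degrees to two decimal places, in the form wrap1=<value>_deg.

wrap1=153.46_deg

open belt: β = asin((r2−r1)/C) = asin(14/61) = 13.2681°
wrap1 = π − 2β = 153.4638°
wrap2 = π + 2β = 206.5362°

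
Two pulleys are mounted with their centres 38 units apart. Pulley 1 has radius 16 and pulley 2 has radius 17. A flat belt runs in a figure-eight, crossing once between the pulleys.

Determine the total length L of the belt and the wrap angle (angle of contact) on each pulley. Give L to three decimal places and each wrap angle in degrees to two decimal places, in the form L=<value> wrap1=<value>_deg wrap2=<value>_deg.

crossed belt: β = asin((r1+r2)/C) = asin(33/38) = 60.2757°
wrap1 = wrap2 = π + 2β = 300.5513°
tangent length = C·cosβ = 18.8414
L = (r1+r2)·wrap + 2·C·cosβ = 33·5.2456 + 2·18.8414 = 210.7880

L=210.788 wrap1=300.55_deg wrap2=300.55_deg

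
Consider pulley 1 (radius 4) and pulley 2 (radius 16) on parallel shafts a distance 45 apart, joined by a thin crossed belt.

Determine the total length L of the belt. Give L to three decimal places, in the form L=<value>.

crossed belt: β = asin((r1+r2)/C) = asin(20/45) = 26.3878°
wrap1 = wrap2 = π + 2β = 232.7756°
tangent length = C·cosβ = 40.3113
L = (r1+r2)·wrap + 2·C·cosβ = 20·4.0627 + 2·40.3113 = 161.8766

L=161.877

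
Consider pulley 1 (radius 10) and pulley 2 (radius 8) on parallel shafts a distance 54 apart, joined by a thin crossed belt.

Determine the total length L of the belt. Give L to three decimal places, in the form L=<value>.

L=170.606

crossed belt: β = asin((r1+r2)/C) = asin(18/54) = 19.4712°
wrap1 = wrap2 = π + 2β = 218.9424°
tangent length = C·cosβ = 50.9117
L = (r1+r2)·wrap + 2·C·cosβ = 18·3.8213 + 2·50.9117 = 170.6062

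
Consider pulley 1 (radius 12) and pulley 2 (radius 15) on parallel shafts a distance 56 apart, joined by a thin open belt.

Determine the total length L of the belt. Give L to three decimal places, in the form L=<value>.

open belt: β = asin((r2−r1)/C) = asin(3/56) = 3.0709°
wrap1 = π − 2β = 173.8582°
wrap2 = π + 2β = 186.1418°
tangent length = C·cosβ = 55.9196
L = r1·wrap1 + r2·wrap2 + 2·C·cosβ = 12·3.0344 + 15·3.2488 + 2·55.9196 = 196.9838

L=196.984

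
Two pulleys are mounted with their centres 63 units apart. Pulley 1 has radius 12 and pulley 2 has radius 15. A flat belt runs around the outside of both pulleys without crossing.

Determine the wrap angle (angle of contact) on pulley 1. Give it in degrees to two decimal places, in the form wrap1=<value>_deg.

open belt: β = asin((r2−r1)/C) = asin(3/63) = 2.7294°
wrap1 = π − 2β = 174.5412°
wrap2 = π + 2β = 185.4588°

wrap1=174.54_deg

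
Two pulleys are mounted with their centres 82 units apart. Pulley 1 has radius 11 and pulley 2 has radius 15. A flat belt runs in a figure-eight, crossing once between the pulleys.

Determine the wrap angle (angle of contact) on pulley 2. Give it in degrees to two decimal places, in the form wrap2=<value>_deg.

wrap2=216.97_deg

crossed belt: β = asin((r1+r2)/C) = asin(26/82) = 18.4860°
wrap1 = wrap2 = π + 2β = 216.9720°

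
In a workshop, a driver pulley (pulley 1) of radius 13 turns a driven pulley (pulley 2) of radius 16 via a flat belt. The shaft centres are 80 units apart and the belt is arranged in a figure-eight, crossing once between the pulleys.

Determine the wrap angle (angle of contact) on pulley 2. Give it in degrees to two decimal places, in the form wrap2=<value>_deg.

crossed belt: β = asin((r1+r2)/C) = asin(29/80) = 21.2538°
wrap1 = wrap2 = π + 2β = 222.5076°

wrap2=222.51_deg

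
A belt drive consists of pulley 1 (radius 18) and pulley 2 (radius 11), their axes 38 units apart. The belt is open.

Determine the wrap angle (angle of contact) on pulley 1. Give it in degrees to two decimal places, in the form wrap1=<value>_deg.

open belt: β = asin((r2−r1)/C) = asin(-7/38) = -10.6151°
wrap1 = π − 2β = 201.2302°
wrap2 = π + 2β = 158.7698°

wrap1=201.23_deg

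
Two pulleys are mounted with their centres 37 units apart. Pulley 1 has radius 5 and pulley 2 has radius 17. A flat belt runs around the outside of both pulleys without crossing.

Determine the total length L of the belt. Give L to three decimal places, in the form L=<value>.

open belt: β = asin((r2−r1)/C) = asin(12/37) = 18.9246°
wrap1 = π − 2β = 142.1507°
wrap2 = π + 2β = 217.8493°
tangent length = C·cosβ = 35.0000
L = r1·wrap1 + r2·wrap2 + 2·C·cosβ = 5·2.4810 + 17·3.8022 + 2·35.0000 = 147.0422

L=147.042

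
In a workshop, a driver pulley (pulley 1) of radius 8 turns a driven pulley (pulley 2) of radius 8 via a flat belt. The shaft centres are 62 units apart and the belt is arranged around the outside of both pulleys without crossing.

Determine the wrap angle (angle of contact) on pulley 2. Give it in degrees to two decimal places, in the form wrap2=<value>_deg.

open belt: β = asin((r2−r1)/C) = asin(0/62) = 0.0000°
wrap1 = π − 2β = 180.0000°
wrap2 = π + 2β = 180.0000°

wrap2=180.00_deg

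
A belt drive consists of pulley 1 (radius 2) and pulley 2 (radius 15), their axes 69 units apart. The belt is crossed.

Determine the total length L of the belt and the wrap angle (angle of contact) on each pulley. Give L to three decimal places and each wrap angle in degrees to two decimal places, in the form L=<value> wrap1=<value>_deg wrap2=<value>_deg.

crossed belt: β = asin((r1+r2)/C) = asin(17/69) = 14.2632°
wrap1 = wrap2 = π + 2β = 208.5264°
tangent length = C·cosβ = 66.8730
L = (r1+r2)·wrap + 2·C·cosβ = 17·3.6395 + 2·66.8730 = 195.6171

L=195.617 wrap1=208.53_deg wrap2=208.53_deg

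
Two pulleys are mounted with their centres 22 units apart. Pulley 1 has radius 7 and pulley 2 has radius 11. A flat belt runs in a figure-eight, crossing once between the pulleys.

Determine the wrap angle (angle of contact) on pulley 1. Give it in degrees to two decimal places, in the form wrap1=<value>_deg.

crossed belt: β = asin((r1+r2)/C) = asin(18/22) = 54.9032°
wrap1 = wrap2 = π + 2β = 289.8064°

wrap1=289.81_deg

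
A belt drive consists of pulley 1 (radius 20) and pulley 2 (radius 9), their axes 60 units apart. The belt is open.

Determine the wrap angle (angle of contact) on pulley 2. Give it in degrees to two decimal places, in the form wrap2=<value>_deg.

open belt: β = asin((r2−r1)/C) = asin(-11/60) = -10.5640°
wrap1 = π − 2β = 201.1280°
wrap2 = π + 2β = 158.8720°

wrap2=158.87_deg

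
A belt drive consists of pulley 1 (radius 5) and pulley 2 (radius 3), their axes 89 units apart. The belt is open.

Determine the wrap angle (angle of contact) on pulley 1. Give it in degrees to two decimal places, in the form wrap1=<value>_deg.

open belt: β = asin((r2−r1)/C) = asin(-2/89) = -1.2877°
wrap1 = π − 2β = 182.5753°
wrap2 = π + 2β = 177.4247°

wrap1=182.58_deg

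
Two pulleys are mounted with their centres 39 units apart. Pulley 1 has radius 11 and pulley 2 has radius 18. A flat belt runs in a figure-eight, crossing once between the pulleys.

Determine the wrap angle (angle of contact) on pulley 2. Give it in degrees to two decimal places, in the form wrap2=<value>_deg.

crossed belt: β = asin((r1+r2)/C) = asin(29/39) = 48.0381°
wrap1 = wrap2 = π + 2β = 276.0762°

wrap2=276.08_deg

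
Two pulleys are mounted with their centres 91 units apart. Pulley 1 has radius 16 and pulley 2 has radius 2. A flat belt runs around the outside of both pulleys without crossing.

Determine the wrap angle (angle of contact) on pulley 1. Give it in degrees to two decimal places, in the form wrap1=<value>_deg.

wrap1=197.70_deg

open belt: β = asin((r2−r1)/C) = asin(-14/91) = -8.8499°
wrap1 = π − 2β = 197.6998°
wrap2 = π + 2β = 162.3002°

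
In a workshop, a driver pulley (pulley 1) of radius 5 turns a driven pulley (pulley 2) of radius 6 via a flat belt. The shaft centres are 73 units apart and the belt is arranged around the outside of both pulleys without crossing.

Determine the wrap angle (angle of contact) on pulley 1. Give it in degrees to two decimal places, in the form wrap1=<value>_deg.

wrap1=178.43_deg

open belt: β = asin((r2−r1)/C) = asin(1/73) = 0.7849°
wrap1 = π − 2β = 178.4302°
wrap2 = π + 2β = 181.5698°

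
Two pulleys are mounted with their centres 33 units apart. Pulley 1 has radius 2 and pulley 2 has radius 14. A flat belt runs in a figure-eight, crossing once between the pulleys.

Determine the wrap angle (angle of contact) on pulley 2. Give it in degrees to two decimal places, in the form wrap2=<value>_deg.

crossed belt: β = asin((r1+r2)/C) = asin(16/33) = 29.0025°
wrap1 = wrap2 = π + 2β = 238.0051°

wrap2=238.01_deg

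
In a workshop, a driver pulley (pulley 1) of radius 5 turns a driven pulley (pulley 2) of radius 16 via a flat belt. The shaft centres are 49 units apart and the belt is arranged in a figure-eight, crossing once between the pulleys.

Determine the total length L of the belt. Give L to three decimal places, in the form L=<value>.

crossed belt: β = asin((r1+r2)/C) = asin(21/49) = 25.3769°
wrap1 = wrap2 = π + 2β = 230.7539°
tangent length = C·cosβ = 44.2719
L = (r1+r2)·wrap + 2·C·cosβ = 21·4.0274 + 2·44.2719 = 173.1195

L=173.119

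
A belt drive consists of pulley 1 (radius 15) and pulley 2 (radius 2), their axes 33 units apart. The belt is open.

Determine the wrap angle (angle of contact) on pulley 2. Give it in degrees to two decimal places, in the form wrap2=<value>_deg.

wrap2=133.60_deg

open belt: β = asin((r2−r1)/C) = asin(-13/33) = -23.1998°
wrap1 = π − 2β = 226.3997°
wrap2 = π + 2β = 133.6003°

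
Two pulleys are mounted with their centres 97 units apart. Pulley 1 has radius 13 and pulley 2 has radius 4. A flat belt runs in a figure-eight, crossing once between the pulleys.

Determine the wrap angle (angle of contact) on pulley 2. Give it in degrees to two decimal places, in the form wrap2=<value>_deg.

crossed belt: β = asin((r1+r2)/C) = asin(17/97) = 10.0937°
wrap1 = wrap2 = π + 2β = 200.1873°

wrap2=200.19_deg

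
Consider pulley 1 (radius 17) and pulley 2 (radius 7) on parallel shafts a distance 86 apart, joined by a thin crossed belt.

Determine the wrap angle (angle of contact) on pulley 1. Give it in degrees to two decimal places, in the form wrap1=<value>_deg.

crossed belt: β = asin((r1+r2)/C) = asin(24/86) = 16.2047°
wrap1 = wrap2 = π + 2β = 212.4094°

wrap1=212.41_deg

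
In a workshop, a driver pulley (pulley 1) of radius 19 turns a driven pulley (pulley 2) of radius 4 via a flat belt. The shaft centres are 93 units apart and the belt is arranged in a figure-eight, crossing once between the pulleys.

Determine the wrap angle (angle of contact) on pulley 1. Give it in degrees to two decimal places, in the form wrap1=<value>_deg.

crossed belt: β = asin((r1+r2)/C) = asin(23/93) = 14.3185°
wrap1 = wrap2 = π + 2β = 208.6370°

wrap1=208.64_deg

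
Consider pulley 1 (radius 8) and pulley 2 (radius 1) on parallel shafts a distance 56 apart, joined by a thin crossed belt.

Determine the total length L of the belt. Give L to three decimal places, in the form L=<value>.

crossed belt: β = asin((r1+r2)/C) = asin(9/56) = 9.2484°
wrap1 = wrap2 = π + 2β = 198.4967°
tangent length = C·cosβ = 55.2721
L = (r1+r2)·wrap + 2·C·cosβ = 9·3.4644 + 2·55.2721 = 141.7239

L=141.724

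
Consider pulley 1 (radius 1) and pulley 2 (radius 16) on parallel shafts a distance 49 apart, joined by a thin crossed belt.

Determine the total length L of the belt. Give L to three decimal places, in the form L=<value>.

L=157.366

crossed belt: β = asin((r1+r2)/C) = asin(17/49) = 20.3002°
wrap1 = wrap2 = π + 2β = 220.6004°
tangent length = C·cosβ = 45.9565
L = (r1+r2)·wrap + 2·C·cosβ = 17·3.8502 + 2·45.9565 = 157.3665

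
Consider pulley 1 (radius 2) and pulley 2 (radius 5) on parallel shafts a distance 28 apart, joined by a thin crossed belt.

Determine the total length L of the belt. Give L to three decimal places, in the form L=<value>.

crossed belt: β = asin((r1+r2)/C) = asin(7/28) = 14.4775°
wrap1 = wrap2 = π + 2β = 208.9550°
tangent length = C·cosβ = 27.1109
L = (r1+r2)·wrap + 2·C·cosβ = 7·3.6470 + 2·27.1109 = 79.7504

L=79.750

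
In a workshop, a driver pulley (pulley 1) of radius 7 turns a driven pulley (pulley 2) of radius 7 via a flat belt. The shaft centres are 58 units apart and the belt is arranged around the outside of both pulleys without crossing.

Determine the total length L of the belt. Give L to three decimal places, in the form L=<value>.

L=159.982

open belt: β = asin((r2−r1)/C) = asin(0/58) = 0.0000°
wrap1 = π − 2β = 180.0000°
wrap2 = π + 2β = 180.0000°
tangent length = C·cosβ = 58.0000
L = r1·wrap1 + r2·wrap2 + 2·C·cosβ = 7·3.1416 + 7·3.1416 + 2·58.0000 = 159.9823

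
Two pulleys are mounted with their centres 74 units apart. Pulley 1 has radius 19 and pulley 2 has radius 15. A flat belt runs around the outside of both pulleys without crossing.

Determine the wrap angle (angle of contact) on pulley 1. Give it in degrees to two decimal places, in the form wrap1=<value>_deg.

wrap1=186.20_deg

open belt: β = asin((r2−r1)/C) = asin(-4/74) = -3.0986°
wrap1 = π − 2β = 186.1972°
wrap2 = π + 2β = 173.8028°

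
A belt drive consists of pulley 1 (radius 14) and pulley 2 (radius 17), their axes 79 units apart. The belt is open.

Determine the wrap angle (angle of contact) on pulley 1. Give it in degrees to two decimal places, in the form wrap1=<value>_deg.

wrap1=175.65_deg

open belt: β = asin((r2−r1)/C) = asin(3/79) = 2.1763°
wrap1 = π − 2β = 175.6474°
wrap2 = π + 2β = 184.3526°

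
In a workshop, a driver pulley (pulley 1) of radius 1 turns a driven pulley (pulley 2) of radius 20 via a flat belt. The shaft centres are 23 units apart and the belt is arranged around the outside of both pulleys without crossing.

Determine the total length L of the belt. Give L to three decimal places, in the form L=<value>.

L=128.837

open belt: β = asin((r2−r1)/C) = asin(19/23) = 55.6988°
wrap1 = π − 2β = 68.6023°
wrap2 = π + 2β = 291.3977°
tangent length = C·cosβ = 12.9615
L = r1·wrap1 + r2·wrap2 + 2·C·cosβ = 1·1.1973 + 20·5.0858 + 2·12.9615 = 128.8373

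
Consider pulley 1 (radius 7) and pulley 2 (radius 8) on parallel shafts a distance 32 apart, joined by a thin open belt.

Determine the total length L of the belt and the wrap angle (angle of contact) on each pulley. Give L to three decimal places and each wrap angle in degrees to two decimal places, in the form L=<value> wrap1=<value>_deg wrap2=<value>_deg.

open belt: β = asin((r2−r1)/C) = asin(1/32) = 1.7908°
wrap1 = π − 2β = 176.4184°
wrap2 = π + 2β = 183.5816°
tangent length = C·cosβ = 31.9844
L = r1·wrap1 + r2·wrap2 + 2·C·cosβ = 7·3.0791 + 8·3.2041 + 2·31.9844 = 111.1551

L=111.155 wrap1=176.42_deg wrap2=183.58_deg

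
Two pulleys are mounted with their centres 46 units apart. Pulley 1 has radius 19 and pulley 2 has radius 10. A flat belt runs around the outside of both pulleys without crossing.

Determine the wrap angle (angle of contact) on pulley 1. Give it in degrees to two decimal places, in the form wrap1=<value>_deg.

open belt: β = asin((r2−r1)/C) = asin(-9/46) = -11.2828°
wrap1 = π − 2β = 202.5656°
wrap2 = π + 2β = 157.4344°

wrap1=202.57_deg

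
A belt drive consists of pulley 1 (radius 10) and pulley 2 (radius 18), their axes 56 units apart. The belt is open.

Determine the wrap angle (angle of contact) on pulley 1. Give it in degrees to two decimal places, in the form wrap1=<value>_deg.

open belt: β = asin((r2−r1)/C) = asin(8/56) = 8.2132°
wrap1 = π − 2β = 163.5736°
wrap2 = π + 2β = 196.4264°

wrap1=163.57_deg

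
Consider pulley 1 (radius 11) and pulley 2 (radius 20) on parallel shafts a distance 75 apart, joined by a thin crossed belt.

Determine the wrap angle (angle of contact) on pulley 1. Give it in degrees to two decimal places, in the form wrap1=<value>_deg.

wrap1=228.83_deg

crossed belt: β = asin((r1+r2)/C) = asin(31/75) = 24.4144°
wrap1 = wrap2 = π + 2β = 228.8288°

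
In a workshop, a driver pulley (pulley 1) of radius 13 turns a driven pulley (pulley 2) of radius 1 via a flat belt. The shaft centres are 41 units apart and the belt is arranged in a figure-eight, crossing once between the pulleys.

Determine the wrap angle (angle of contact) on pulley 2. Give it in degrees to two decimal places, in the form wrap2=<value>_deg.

wrap2=219.93_deg

crossed belt: β = asin((r1+r2)/C) = asin(14/41) = 19.9661°
wrap1 = wrap2 = π + 2β = 219.9321°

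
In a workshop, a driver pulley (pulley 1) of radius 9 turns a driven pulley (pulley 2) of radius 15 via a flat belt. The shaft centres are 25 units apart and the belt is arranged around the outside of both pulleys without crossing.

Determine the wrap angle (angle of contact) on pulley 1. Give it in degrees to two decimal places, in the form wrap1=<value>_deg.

wrap1=152.23_deg

open belt: β = asin((r2−r1)/C) = asin(6/25) = 13.8865°
wrap1 = π − 2β = 152.2269°
wrap2 = π + 2β = 207.7731°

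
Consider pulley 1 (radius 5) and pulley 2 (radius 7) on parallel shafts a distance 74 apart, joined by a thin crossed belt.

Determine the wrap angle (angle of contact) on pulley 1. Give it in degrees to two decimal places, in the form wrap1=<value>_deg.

wrap1=198.66_deg

crossed belt: β = asin((r1+r2)/C) = asin(12/74) = 9.3324°
wrap1 = wrap2 = π + 2β = 198.6648°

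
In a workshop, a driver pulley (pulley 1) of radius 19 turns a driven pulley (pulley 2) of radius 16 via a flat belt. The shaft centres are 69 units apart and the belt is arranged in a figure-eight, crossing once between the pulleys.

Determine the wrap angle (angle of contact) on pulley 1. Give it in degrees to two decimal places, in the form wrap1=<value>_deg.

crossed belt: β = asin((r1+r2)/C) = asin(35/69) = 30.4806°
wrap1 = wrap2 = π + 2β = 240.9612°

wrap1=240.96_deg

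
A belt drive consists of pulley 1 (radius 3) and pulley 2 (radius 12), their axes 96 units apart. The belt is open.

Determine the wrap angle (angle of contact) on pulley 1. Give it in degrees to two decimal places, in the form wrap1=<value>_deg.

open belt: β = asin((r2−r1)/C) = asin(9/96) = 5.3794°
wrap1 = π − 2β = 169.2412°
wrap2 = π + 2β = 190.7588°

wrap1=169.24_deg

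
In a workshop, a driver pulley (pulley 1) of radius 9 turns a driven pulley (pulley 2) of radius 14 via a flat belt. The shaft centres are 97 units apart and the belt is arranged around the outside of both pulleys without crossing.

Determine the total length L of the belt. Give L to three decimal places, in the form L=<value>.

L=266.514

open belt: β = asin((r2−r1)/C) = asin(5/97) = 2.9547°
wrap1 = π − 2β = 174.0906°
wrap2 = π + 2β = 185.9094°
tangent length = C·cosβ = 96.8710
L = r1·wrap1 + r2·wrap2 + 2·C·cosβ = 9·3.0385 + 14·3.2447 + 2·96.8710 = 266.5144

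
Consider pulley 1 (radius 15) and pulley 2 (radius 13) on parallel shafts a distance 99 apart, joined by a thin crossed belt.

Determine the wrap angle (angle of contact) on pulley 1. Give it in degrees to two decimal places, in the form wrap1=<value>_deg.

wrap1=212.86_deg

crossed belt: β = asin((r1+r2)/C) = asin(28/99) = 16.4291°
wrap1 = wrap2 = π + 2β = 212.8582°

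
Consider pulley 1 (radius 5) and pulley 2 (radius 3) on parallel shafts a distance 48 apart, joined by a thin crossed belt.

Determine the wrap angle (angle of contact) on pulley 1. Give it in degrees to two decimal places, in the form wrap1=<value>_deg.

wrap1=199.19_deg

crossed belt: β = asin((r1+r2)/C) = asin(8/48) = 9.5941°
wrap1 = wrap2 = π + 2β = 199.1881°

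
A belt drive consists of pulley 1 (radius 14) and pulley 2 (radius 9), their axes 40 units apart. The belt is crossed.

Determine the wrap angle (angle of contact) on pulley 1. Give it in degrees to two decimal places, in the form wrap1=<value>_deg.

wrap1=250.20_deg

crossed belt: β = asin((r1+r2)/C) = asin(23/40) = 35.0996°
wrap1 = wrap2 = π + 2β = 250.1993°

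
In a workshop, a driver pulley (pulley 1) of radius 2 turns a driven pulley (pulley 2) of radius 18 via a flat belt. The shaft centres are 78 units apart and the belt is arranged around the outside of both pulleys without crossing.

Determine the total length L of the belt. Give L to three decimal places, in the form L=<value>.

L=222.126

open belt: β = asin((r2−r1)/C) = asin(16/78) = 11.8370°
wrap1 = π − 2β = 156.3260°
wrap2 = π + 2β = 203.6740°
tangent length = C·cosβ = 76.3413
L = r1·wrap1 + r2·wrap2 + 2·C·cosβ = 2·2.7284 + 18·3.5548 + 2·76.3413 = 222.1256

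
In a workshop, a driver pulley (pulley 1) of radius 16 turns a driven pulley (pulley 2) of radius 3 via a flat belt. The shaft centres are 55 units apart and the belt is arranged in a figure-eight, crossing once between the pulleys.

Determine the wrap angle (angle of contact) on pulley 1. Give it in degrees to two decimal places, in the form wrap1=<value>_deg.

wrap1=220.42_deg

crossed belt: β = asin((r1+r2)/C) = asin(19/55) = 20.2095°
wrap1 = wrap2 = π + 2β = 220.4191°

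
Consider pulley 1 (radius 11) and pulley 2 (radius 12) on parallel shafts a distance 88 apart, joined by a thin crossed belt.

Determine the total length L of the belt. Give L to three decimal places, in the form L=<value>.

crossed belt: β = asin((r1+r2)/C) = asin(23/88) = 15.1510°
wrap1 = wrap2 = π + 2β = 210.3020°
tangent length = C·cosβ = 84.9412
L = (r1+r2)·wrap + 2·C·cosβ = 23·3.6705 + 2·84.9412 = 254.3029

L=254.303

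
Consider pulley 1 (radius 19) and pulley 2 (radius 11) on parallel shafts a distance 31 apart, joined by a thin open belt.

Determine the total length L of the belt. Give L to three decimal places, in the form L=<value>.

L=158.324

open belt: β = asin((r2−r1)/C) = asin(-8/31) = -14.9552°
wrap1 = π − 2β = 209.9105°
wrap2 = π + 2β = 150.0895°
tangent length = C·cosβ = 29.9500
L = r1·wrap1 + r2·wrap2 + 2·C·cosβ = 19·3.6636 + 11·2.6196 + 2·29.9500 = 158.3240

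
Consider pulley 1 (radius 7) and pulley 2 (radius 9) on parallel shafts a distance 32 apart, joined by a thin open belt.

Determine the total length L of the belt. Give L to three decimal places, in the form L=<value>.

open belt: β = asin((r2−r1)/C) = asin(2/32) = 3.5833°
wrap1 = π − 2β = 172.8334°
wrap2 = π + 2β = 187.1666°
tangent length = C·cosβ = 31.9374
L = r1·wrap1 + r2·wrap2 + 2·C·cosβ = 7·3.0165 + 9·3.2667 + 2·31.9374 = 114.3905

L=114.391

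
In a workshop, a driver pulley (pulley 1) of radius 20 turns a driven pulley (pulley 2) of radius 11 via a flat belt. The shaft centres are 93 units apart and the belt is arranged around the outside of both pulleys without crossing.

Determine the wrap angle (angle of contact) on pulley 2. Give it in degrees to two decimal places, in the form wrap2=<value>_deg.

open belt: β = asin((r2−r1)/C) = asin(-9/93) = -5.5534°
wrap1 = π − 2β = 191.1069°
wrap2 = π + 2β = 168.8931°

wrap2=168.89_deg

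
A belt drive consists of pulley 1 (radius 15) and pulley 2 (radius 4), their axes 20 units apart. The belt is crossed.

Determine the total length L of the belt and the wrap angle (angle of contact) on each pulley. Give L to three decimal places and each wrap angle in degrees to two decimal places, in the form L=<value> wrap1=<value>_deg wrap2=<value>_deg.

crossed belt: β = asin((r1+r2)/C) = asin(19/20) = 71.8051°
wrap1 = wrap2 = π + 2β = 323.6103°
tangent length = C·cosβ = 6.2450
L = (r1+r2)·wrap + 2·C·cosβ = 19·5.6481 + 2·6.2450 = 119.8032

L=119.803 wrap1=323.61_deg wrap2=323.61_deg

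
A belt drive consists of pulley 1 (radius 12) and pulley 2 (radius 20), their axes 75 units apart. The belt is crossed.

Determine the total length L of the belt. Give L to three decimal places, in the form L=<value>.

crossed belt: β = asin((r1+r2)/C) = asin(32/75) = 25.2562°
wrap1 = wrap2 = π + 2β = 230.5124°
tangent length = C·cosβ = 67.8307
L = (r1+r2)·wrap + 2·C·cosβ = 32·4.0232 + 2·67.8307 = 264.4038

L=264.404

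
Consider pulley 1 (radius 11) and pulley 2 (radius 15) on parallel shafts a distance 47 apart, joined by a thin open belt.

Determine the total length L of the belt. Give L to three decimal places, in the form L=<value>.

open belt: β = asin((r2−r1)/C) = asin(4/47) = 4.8821°
wrap1 = π − 2β = 170.2357°
wrap2 = π + 2β = 189.7643°
tangent length = C·cosβ = 46.8295
L = r1·wrap1 + r2·wrap2 + 2·C·cosβ = 11·2.9712 + 15·3.3120 + 2·46.8295 = 176.0220

L=176.022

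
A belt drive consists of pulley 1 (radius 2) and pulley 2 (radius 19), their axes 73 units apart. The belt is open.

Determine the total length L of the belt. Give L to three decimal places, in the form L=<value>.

L=215.951

open belt: β = asin((r2−r1)/C) = asin(17/73) = 13.4665°
wrap1 = π − 2β = 153.0670°
wrap2 = π + 2β = 206.9330°
tangent length = C·cosβ = 70.9930
L = r1·wrap1 + r2·wrap2 + 2·C·cosβ = 2·2.6715 + 19·3.6117 + 2·70.9930 = 215.9505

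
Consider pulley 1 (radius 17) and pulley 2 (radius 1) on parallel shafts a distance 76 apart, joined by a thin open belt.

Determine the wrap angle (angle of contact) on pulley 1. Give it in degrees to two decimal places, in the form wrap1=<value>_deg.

open belt: β = asin((r2−r1)/C) = asin(-16/76) = -12.1532°
wrap1 = π − 2β = 204.3064°
wrap2 = π + 2β = 155.6936°

wrap1=204.31_deg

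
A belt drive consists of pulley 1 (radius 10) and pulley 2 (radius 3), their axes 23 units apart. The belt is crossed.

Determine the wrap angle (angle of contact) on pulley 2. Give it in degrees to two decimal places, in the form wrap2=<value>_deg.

crossed belt: β = asin((r1+r2)/C) = asin(13/23) = 34.4174°
wrap1 = wrap2 = π + 2β = 248.8348°

wrap2=248.83_deg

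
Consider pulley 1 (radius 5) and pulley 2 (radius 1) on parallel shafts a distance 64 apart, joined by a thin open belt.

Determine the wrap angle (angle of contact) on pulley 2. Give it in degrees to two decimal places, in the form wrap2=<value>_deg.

open belt: β = asin((r2−r1)/C) = asin(-4/64) = -3.5833°
wrap1 = π − 2β = 187.1666°
wrap2 = π + 2β = 172.8334°

wrap2=172.83_deg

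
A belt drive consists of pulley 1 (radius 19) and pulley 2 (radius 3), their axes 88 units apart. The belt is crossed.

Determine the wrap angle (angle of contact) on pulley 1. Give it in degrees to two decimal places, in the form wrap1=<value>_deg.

wrap1=208.96_deg

crossed belt: β = asin((r1+r2)/C) = asin(22/88) = 14.4775°
wrap1 = wrap2 = π + 2β = 208.9550°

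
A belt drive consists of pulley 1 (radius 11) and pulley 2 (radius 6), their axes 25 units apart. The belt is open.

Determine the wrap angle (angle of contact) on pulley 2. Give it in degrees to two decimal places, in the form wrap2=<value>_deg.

open belt: β = asin((r2−r1)/C) = asin(-5/25) = -11.5370°
wrap1 = π − 2β = 203.0739°
wrap2 = π + 2β = 156.9261°

wrap2=156.93_deg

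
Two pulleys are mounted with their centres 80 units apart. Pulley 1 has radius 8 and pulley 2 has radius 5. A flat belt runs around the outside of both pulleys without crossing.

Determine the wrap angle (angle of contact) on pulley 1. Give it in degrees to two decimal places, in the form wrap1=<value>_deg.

open belt: β = asin((r2−r1)/C) = asin(-3/80) = -2.1491°
wrap1 = π − 2β = 184.2982°
wrap2 = π + 2β = 175.7018°

wrap1=184.30_deg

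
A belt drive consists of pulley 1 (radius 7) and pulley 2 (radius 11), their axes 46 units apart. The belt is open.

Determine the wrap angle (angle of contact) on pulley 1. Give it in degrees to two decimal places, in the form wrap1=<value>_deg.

open belt: β = asin((r2−r1)/C) = asin(4/46) = 4.9885°
wrap1 = π − 2β = 170.0229°
wrap2 = π + 2β = 189.9771°

wrap1=170.02_deg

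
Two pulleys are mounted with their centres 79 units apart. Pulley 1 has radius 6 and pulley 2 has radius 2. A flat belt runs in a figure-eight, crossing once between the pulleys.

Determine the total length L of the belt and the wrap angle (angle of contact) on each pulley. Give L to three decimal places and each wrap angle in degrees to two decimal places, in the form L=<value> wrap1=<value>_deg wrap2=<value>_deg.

L=183.944 wrap1=191.62_deg wrap2=191.62_deg

crossed belt: β = asin((r1+r2)/C) = asin(8/79) = 5.8121°
wrap1 = wrap2 = π + 2β = 191.6241°
tangent length = C·cosβ = 78.5939
L = (r1+r2)·wrap + 2·C·cosβ = 8·3.3445 + 2·78.5939 = 183.9436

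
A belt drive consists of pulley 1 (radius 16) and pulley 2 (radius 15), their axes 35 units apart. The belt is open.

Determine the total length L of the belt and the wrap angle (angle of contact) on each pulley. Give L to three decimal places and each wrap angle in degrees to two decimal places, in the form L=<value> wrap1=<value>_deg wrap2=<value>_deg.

open belt: β = asin((r2−r1)/C) = asin(-1/35) = -1.6372°
wrap1 = π − 2β = 183.2745°
wrap2 = π + 2β = 176.7255°
tangent length = C·cosβ = 34.9857
L = r1·wrap1 + r2·wrap2 + 2·C·cosβ = 16·3.1987 + 15·3.0844 + 2·34.9857 = 167.4179

L=167.418 wrap1=183.27_deg wrap2=176.73_deg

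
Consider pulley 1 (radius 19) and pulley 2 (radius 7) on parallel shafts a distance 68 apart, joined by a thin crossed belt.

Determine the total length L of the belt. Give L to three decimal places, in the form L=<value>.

L=227.749

crossed belt: β = asin((r1+r2)/C) = asin(26/68) = 22.4795°
wrap1 = wrap2 = π + 2β = 224.9590°
tangent length = C·cosβ = 62.8331
L = (r1+r2)·wrap + 2·C·cosβ = 26·3.9263 + 2·62.8331 = 227.7494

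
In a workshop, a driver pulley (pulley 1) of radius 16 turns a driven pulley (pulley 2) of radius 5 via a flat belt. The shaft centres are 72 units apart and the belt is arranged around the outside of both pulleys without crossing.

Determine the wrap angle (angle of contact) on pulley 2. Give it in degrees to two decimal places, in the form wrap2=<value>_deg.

open belt: β = asin((r2−r1)/C) = asin(-11/72) = -8.7879°
wrap1 = π − 2β = 197.5759°
wrap2 = π + 2β = 162.4241°

wrap2=162.42_deg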